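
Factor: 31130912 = 2^5*37^1*26293^1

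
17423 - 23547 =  - 6124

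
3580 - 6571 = - 2991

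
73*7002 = 511146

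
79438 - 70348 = 9090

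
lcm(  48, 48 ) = 48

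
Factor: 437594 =2^1*218797^1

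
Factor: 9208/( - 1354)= - 2^2* 677^( - 1) *1151^1=-4604/677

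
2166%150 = 66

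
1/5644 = 1/5644= 0.00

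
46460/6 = 7743 + 1/3 = 7743.33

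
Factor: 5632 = 2^9 * 11^1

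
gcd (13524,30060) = 12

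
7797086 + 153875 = 7950961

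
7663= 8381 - 718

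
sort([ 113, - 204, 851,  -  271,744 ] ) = [-271, - 204, 113,744,851 ]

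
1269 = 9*141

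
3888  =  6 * 648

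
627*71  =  44517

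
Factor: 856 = 2^3*107^1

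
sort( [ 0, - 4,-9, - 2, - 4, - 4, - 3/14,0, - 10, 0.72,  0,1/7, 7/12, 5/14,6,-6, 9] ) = [  -  10 , -9, - 6, - 4, - 4, - 4, - 2, - 3/14, 0, 0,0,  1/7, 5/14,7/12, 0.72, 6,9] 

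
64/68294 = 32/34147 = 0.00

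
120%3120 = 120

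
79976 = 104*769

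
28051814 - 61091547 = - 33039733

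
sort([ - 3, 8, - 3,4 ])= [ - 3, -3,4, 8]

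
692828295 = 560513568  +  132314727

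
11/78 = 11/78 = 0.14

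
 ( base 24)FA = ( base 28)D6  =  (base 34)AU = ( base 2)101110010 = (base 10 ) 370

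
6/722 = 3/361 = 0.01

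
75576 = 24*3149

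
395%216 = 179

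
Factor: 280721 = 7^2*17^1 * 337^1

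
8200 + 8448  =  16648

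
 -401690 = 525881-927571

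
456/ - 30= - 16 + 4/5 = - 15.20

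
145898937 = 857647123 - 711748186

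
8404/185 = 45 + 79/185  =  45.43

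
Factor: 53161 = 53161^1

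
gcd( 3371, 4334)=1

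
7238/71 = 101 + 67/71 = 101.94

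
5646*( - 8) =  - 45168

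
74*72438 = 5360412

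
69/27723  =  23/9241 = 0.00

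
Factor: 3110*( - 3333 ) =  - 10365630  =  -2^1*3^1*5^1*11^1*101^1*311^1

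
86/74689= 86/74689 = 0.00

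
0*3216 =0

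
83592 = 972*86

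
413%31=10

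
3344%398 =160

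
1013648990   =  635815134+377833856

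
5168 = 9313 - 4145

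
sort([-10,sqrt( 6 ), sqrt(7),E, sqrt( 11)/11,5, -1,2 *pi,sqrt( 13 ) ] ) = [ - 10, - 1 , sqrt ( 11)/11,  sqrt( 6), sqrt( 7),E,  sqrt( 13), 5,  2*pi ]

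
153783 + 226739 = 380522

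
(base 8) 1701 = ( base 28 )169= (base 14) 4C9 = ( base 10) 961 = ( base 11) 7a4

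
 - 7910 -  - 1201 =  - 6709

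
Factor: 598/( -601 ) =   -  2^1 * 13^1*23^1 * 601^( - 1) 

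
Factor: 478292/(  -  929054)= - 239146/464527 = - 2^1*7^(-1 )*109^1*1097^1*66361^( - 1 ) 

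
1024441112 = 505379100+519062012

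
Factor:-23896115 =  - 5^1*71^1*83^1* 811^1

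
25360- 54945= - 29585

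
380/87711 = 380/87711   =  0.00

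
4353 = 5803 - 1450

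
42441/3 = 14147 = 14147.00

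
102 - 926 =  - 824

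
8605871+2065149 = 10671020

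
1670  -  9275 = -7605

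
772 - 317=455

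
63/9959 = 63/9959 = 0.01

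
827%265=32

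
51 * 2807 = 143157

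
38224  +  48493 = 86717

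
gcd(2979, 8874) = 9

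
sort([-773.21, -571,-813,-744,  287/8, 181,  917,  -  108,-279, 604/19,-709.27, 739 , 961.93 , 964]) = [-813, - 773.21,-744, -709.27,-571,-279,-108,  604/19, 287/8, 181,739, 917,961.93, 964]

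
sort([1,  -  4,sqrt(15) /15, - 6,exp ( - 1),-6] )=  [ - 6,  -  6, -4, sqrt( 15) /15, exp( - 1),1]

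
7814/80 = 3907/40 = 97.67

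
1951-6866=-4915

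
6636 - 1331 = 5305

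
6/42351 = 2/14117=0.00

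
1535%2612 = 1535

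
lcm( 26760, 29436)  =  294360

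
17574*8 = 140592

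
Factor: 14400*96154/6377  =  1384617600/6377 = 2^7*3^2*5^2*7^( - 1)* 131^1*367^1*911^( - 1)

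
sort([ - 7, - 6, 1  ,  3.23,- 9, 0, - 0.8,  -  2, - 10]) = [ - 10, - 9, - 7, - 6, - 2, - 0.8, 0, 1,3.23]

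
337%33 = 7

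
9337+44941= 54278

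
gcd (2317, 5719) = 7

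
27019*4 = 108076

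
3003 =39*77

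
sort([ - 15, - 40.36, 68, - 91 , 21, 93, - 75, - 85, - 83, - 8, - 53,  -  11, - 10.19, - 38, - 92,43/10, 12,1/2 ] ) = [ - 92,-91, - 85, - 83, - 75, - 53, - 40.36,-38, - 15, - 11, - 10.19,-8,  1/2,43/10 , 12,21,68, 93 ]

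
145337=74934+70403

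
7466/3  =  2488+2/3 = 2488.67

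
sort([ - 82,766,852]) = [ - 82, 766,852] 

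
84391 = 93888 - 9497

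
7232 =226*32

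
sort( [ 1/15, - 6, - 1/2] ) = [ - 6, - 1/2, 1/15 ]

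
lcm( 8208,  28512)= 541728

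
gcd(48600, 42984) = 216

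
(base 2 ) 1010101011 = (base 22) 191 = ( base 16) 2AB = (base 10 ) 683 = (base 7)1664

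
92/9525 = 92/9525 = 0.01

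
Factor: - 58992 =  -2^4*3^1*1229^1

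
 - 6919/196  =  -36+137/196 = - 35.30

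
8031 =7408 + 623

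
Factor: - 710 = -2^1*5^1*71^1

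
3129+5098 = 8227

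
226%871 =226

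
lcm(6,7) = 42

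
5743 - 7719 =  -1976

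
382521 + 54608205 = 54990726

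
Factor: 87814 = 2^1*23^2*83^1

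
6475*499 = 3231025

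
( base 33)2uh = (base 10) 3185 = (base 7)12200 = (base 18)9EH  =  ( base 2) 110001110001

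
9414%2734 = 1212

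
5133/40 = 128 + 13/40 = 128.32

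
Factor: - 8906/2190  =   - 61/15  =  - 3^( - 1) * 5^( - 1)*61^1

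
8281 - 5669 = 2612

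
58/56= 1 + 1/28 = 1.04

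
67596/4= 16899 = 16899.00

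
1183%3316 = 1183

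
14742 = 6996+7746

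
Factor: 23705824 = 2^5 * 23^1*31^1*1039^1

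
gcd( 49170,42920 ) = 10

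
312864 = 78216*4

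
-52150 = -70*745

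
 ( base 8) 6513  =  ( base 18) a91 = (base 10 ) 3403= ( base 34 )2w3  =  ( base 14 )1351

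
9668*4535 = 43844380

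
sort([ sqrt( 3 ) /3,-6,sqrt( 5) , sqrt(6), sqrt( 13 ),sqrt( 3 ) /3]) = [ - 6, sqrt(3 )/3,sqrt(3 )/3,  sqrt ( 5), sqrt( 6),sqrt(13)]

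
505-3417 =-2912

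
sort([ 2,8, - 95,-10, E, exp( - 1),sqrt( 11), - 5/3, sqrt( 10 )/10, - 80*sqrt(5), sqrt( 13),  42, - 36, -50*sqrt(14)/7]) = [  -  80*sqrt(5),  -  95 ,-36,-50*sqrt( 14)/7, - 10, - 5/3,  sqrt( 10)/10,exp(-1), 2,E, sqrt( 11) , sqrt(  13),8 , 42] 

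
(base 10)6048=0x17A0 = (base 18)10c0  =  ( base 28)7k0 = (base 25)9gn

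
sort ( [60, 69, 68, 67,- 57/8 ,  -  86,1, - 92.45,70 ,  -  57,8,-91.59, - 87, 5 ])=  [-92.45, - 91.59,-87, - 86, - 57, - 57/8, 1,5,8,60,67, 68, 69, 70 ] 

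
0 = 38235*0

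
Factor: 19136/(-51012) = - 368/981 = - 2^4*3^( - 2)*23^1*109^( - 1) 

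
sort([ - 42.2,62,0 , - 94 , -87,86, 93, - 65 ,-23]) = [ - 94, - 87, - 65, - 42.2, - 23,0,  62, 86, 93 ]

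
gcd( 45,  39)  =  3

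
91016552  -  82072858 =8943694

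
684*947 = 647748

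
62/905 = 62/905 =0.07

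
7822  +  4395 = 12217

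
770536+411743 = 1182279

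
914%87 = 44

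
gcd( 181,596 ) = 1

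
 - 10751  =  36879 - 47630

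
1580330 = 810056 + 770274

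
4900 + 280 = 5180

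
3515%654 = 245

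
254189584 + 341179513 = 595369097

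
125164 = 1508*83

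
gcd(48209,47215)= 497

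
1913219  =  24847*77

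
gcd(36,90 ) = 18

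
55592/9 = 55592/9 = 6176.89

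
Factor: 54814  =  2^1*27407^1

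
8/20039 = 8/20039 = 0.00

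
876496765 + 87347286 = 963844051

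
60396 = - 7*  (-8628) 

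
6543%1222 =433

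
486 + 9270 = 9756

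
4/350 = 2/175 = 0.01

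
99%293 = 99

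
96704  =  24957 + 71747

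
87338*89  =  7773082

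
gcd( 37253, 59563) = 1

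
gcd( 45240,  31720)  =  520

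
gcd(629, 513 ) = 1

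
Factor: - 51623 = -11^1*13^1 * 19^2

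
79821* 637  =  50845977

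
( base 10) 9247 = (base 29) ASP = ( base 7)35650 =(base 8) 22037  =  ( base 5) 243442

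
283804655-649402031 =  - 365597376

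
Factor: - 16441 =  - 41^1 *401^1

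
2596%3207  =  2596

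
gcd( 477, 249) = 3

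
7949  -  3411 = 4538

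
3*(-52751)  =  -158253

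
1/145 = 1/145=0.01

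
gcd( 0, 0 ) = 0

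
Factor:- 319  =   - 11^1*29^1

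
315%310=5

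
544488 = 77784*7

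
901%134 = 97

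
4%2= 0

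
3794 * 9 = 34146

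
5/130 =1/26 = 0.04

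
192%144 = 48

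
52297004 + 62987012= 115284016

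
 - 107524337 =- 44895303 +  - 62629034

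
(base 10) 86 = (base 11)79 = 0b1010110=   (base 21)42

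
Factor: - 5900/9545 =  - 2^2*5^1*23^(-1)*59^1*  83^(-1)   =  - 1180/1909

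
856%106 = 8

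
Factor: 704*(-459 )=  -  323136 = -  2^6*3^3*11^1*17^1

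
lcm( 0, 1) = 0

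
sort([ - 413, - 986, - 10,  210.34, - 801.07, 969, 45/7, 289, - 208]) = [ - 986, - 801.07, - 413,-208, - 10 , 45/7,210.34,  289,969 ] 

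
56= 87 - 31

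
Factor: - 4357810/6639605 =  - 2^1*7^( - 1 ) * 17^ ( - 1) * 23^1 * 11159^(- 1) * 18947^1= - 871562/1327921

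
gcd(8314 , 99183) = 1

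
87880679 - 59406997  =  28473682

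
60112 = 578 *104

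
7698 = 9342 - 1644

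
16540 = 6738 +9802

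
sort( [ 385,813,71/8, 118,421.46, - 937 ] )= [ - 937,71/8,118,385, 421.46, 813] 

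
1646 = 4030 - 2384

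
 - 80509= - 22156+-58353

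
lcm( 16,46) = 368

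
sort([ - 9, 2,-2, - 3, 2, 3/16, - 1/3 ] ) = [ - 9, - 3,- 2, - 1/3, 3/16, 2,2]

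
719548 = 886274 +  - 166726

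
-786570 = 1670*(  -  471)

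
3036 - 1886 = 1150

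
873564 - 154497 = 719067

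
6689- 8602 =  - 1913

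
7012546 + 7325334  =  14337880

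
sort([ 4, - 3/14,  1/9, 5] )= [ - 3/14, 1/9, 4,5 ] 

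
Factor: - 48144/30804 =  - 2^2*59^1*151^ ( - 1 ) = - 236/151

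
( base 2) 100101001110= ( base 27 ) 376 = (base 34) 222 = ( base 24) 436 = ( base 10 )2382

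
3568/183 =3568/183=19.50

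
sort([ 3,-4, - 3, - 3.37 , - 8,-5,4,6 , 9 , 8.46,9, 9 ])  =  [-8, - 5, -4,  -  3.37,- 3, 3,  4,6, 8.46,9,9,9]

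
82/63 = 1+ 19/63 =1.30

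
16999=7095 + 9904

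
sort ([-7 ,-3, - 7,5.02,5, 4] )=[ - 7, - 7,-3,  4,5, 5.02 ] 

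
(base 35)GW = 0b1001010000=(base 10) 592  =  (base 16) 250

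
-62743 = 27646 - 90389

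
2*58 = 116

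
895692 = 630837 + 264855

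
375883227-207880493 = 168002734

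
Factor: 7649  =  7649^1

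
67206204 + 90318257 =157524461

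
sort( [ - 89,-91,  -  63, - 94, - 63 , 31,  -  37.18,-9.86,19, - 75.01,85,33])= [-94, - 91, - 89, -75.01, - 63, - 63,  -  37.18, - 9.86,19,31, 33,85] 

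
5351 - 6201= - 850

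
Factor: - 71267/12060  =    -  2^(-2 ) * 3^( - 2)*5^( - 1) * 7^1*67^(-1)*10181^1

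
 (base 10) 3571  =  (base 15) 10d1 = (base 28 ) 4FF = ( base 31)3m6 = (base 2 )110111110011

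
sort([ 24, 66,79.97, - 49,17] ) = [ - 49, 17, 24, 66, 79.97 ] 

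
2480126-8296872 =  - 5816746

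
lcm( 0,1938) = 0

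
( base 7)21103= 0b1010001001101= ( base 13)249a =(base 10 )5197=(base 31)5CK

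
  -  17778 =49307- 67085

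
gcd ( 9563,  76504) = 9563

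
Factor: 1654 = 2^1*827^1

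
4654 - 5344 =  - 690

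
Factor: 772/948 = 3^( - 1)*79^( -1)* 193^1 =193/237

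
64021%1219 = 633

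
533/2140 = 533/2140 = 0.25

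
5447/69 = 78  +  65/69  =  78.94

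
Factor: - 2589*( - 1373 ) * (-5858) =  - 20823415026 = - 2^1*3^1 * 29^1*101^1*863^1*1373^1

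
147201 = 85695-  - 61506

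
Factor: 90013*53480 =4813895240 =2^3*5^1*  7^3*11^1*167^1*191^1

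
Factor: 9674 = 2^1*7^1*691^1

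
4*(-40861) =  - 163444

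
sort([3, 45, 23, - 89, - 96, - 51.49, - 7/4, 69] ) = [-96, - 89, - 51.49, - 7/4, 3, 23,45, 69] 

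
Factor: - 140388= -2^2*3^1 * 11699^1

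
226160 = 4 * 56540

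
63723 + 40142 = 103865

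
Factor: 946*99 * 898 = 2^2 * 3^2*11^2 * 43^1*449^1 = 84101292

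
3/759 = 1/253 = 0.00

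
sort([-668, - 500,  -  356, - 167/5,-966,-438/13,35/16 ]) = [ - 966, - 668,  -  500,-356,- 438/13, - 167/5,35/16]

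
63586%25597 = 12392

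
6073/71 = 85 + 38/71= 85.54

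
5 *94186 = 470930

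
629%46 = 31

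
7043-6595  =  448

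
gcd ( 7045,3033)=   1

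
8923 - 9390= -467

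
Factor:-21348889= - 17^1*37^1*33941^1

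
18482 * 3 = 55446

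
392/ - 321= - 2+ 250/321 = - 1.22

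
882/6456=147/1076 = 0.14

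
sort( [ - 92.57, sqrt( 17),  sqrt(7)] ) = [-92.57, sqrt( 7), sqrt(17 ) ]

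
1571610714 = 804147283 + 767463431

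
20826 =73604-52778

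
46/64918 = 23/32459 =0.00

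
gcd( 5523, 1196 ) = 1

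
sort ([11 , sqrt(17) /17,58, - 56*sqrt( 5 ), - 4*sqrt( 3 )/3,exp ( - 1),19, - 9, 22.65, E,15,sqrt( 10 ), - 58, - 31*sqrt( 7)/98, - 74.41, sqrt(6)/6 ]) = [ - 56*sqrt( 5), - 74.41,  -  58, - 9, -4*sqrt( 3 )/3, - 31* sqrt(7)/98, sqrt( 17)/17, exp( - 1), sqrt( 6 )/6, E,sqrt( 10 ), 11, 15, 19,22.65, 58 ]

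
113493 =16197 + 97296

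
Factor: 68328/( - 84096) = -2^(- 4 ) *13^1 = - 13/16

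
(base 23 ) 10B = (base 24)mc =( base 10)540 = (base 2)1000011100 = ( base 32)GS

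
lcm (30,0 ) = 0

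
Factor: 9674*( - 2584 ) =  - 24997616 = - 2^4*7^1 * 17^1*19^1*  691^1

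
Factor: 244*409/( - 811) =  - 99796/811 = - 2^2*61^1*409^1 * 811^(- 1)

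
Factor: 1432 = 2^3*179^1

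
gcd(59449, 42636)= 17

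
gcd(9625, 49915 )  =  5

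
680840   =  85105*8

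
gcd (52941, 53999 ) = 1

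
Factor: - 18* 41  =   - 738 = - 2^1*3^2*41^1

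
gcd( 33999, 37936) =1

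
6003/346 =17 +121/346 = 17.35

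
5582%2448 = 686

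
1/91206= 1/91206 = 0.00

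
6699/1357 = 4  +  1271/1357 = 4.94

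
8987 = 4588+4399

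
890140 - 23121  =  867019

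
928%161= 123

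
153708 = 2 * 76854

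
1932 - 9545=-7613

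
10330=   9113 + 1217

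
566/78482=283/39241= 0.01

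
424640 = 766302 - 341662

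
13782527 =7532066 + 6250461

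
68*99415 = 6760220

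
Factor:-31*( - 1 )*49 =1519=7^2*31^1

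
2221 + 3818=6039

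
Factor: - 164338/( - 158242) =7^( - 1 )*89^( -1 )*647^1 = 647/623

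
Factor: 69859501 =499^1*139999^1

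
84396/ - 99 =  - 853 + 17/33= - 852.48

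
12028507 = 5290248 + 6738259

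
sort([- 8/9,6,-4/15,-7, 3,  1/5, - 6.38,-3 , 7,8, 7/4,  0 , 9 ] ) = [ - 7, - 6.38, -3,-8/9,  -  4/15,0 , 1/5, 7/4,3,  6, 7,8,9 ]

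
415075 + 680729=1095804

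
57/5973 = 19/1991 = 0.01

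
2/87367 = 2/87367  =  0.00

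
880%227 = 199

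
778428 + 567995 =1346423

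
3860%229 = 196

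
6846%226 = 66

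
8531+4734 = 13265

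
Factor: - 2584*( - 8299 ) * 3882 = 2^4*3^1*17^1*19^1*43^1*193^1 * 647^1 =83247999312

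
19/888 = 19/888 = 0.02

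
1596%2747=1596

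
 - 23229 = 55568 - 78797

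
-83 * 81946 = - 6801518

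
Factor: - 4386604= - 2^2*47^1*23333^1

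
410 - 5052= - 4642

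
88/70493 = 88/70493 = 0.00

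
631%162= 145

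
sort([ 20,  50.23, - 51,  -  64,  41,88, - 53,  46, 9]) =[-64, - 53,-51,9, 20, 41,46,50.23, 88]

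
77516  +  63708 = 141224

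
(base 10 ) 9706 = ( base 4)2113222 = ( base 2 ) 10010111101010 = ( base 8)22752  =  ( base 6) 112534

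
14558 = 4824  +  9734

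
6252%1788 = 888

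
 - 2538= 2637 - 5175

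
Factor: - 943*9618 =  - 2^1*3^1*7^1*23^1 *41^1*229^1 = - 9069774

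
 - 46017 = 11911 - 57928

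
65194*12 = 782328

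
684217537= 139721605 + 544495932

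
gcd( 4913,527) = 17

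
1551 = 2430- 879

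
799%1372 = 799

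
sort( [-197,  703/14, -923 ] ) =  [ - 923, - 197, 703/14 ]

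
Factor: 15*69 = 3^2*5^1*23^1 = 1035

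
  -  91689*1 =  -91689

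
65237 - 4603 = 60634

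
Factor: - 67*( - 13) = 871 = 13^1*67^1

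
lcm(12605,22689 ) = 113445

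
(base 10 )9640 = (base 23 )I53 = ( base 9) 14201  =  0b10010110101000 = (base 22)JK4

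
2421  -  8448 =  - 6027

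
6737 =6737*1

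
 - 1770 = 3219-4989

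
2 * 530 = 1060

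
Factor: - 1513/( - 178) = 17/2 = 2^ ( - 1)*17^1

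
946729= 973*973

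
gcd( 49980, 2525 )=5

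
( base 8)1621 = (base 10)913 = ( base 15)40d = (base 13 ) 553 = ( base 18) 2ED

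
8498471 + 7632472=16130943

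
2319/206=2319/206 = 11.26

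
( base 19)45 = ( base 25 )36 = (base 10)81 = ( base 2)1010001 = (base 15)56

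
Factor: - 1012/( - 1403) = 2^2*11^1*61^(- 1) = 44/61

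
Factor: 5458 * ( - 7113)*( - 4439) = 172334205006  =  2^1*3^1 *23^1*193^1*2371^1*2729^1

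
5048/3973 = 1 +1075/3973=1.27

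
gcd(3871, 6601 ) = 7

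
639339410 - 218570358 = 420769052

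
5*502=2510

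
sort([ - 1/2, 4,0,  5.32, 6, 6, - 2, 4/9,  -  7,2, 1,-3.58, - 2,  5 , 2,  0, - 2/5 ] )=[ - 7 , - 3.58, - 2, - 2, - 1/2,-2/5,0, 0,  4/9,  1,2,2,4,5,5.32, 6,6]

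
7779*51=396729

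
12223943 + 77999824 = 90223767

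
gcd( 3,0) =3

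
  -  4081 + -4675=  - 8756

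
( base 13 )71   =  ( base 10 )92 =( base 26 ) 3E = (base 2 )1011100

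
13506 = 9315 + 4191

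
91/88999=91/88999 = 0.00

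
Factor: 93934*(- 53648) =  - 2^5*7^1*67^1*479^1*701^1 =- 5039371232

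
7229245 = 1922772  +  5306473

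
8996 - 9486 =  -490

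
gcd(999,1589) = 1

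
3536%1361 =814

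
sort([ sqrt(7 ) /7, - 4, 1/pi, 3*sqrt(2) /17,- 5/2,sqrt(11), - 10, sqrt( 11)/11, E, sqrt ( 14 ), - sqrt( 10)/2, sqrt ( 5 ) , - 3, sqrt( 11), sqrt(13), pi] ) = [ - 10, - 4,  -  3, - 5/2, - sqrt(10) /2, 3*sqrt(2)/17, sqrt(11)/11, 1/pi,sqrt( 7 ) /7,sqrt(5 ), E , pi,sqrt( 11 ) , sqrt( 11 ), sqrt (13),sqrt( 14 )]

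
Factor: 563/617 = 563^1*617^( - 1)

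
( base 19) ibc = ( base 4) 1220333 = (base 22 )dj9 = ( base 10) 6719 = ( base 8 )15077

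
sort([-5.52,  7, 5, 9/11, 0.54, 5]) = [ - 5.52,0.54,9/11,5,5,7]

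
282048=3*94016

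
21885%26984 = 21885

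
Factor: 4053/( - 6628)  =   - 2^(  -  2 )*3^1*7^1*193^1*1657^( - 1) 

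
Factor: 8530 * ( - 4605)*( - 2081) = 2^1*3^1*5^2*307^1*853^1*2081^1 =81743032650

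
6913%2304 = 1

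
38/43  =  38/43  =  0.88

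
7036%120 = 76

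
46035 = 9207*5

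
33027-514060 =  - 481033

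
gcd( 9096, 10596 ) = 12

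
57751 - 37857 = 19894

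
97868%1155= 848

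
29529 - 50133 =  - 20604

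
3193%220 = 113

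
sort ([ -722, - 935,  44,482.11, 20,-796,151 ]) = [ - 935, - 796, - 722, 20,44, 151, 482.11 ] 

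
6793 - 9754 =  - 2961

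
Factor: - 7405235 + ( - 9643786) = - 3^1 * 11^2*67^1 * 701^1 = -  17049021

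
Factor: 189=3^3* 7^1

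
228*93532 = 21325296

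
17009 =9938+7071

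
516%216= 84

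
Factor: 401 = 401^1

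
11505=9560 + 1945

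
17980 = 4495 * 4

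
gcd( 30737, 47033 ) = 7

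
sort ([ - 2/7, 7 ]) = [-2/7, 7 ] 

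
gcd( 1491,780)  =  3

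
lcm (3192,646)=54264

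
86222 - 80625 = 5597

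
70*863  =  60410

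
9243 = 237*39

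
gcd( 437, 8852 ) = 1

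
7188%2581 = 2026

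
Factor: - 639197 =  - 13^1*49169^1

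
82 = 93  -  11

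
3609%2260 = 1349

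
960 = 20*48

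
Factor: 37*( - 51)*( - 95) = 3^1*5^1*17^1*19^1*37^1 = 179265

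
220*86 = 18920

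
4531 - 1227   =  3304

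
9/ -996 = -3/332 = - 0.01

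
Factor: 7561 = 7561^1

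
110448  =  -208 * ( - 531 ) 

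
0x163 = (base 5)2410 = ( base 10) 355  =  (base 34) af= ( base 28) cj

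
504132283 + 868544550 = 1372676833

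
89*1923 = 171147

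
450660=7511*60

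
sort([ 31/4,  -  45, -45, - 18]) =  [ - 45, - 45, - 18, 31/4 ]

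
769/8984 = 769/8984 = 0.09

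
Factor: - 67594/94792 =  - 33797/47396 = - 2^(- 2 )*17^(-2)*41^( - 1 ) * 33797^1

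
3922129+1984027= 5906156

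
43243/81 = 533 + 70/81 = 533.86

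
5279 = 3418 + 1861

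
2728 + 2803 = 5531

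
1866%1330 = 536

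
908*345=313260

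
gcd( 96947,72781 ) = 1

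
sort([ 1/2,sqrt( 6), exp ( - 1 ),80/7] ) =[ exp( - 1) , 1/2, sqrt( 6),  80/7]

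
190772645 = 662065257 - 471292612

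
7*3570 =24990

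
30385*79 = 2400415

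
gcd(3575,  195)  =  65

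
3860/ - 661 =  - 6+ 106/661=- 5.84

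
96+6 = 102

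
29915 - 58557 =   -  28642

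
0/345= 0 = 0.00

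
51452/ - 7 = -7351 + 5/7 = - 7350.29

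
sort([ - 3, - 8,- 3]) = [-8, - 3, - 3 ]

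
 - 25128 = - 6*4188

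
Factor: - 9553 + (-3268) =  - 12821 = - 12821^1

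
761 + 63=824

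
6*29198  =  175188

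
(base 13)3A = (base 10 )49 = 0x31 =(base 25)1o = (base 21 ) 27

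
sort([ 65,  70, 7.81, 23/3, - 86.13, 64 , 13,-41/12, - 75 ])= [ - 86.13,  -  75, - 41/12, 23/3 , 7.81 , 13 , 64,65,70 ]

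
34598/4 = 8649+ 1/2 = 8649.50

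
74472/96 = 3103/4 = 775.75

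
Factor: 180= 2^2*3^2 * 5^1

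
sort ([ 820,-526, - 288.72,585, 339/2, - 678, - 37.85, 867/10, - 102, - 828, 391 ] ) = [ - 828, - 678, - 526, - 288.72, - 102, - 37.85, 867/10, 339/2, 391, 585,820]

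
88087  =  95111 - 7024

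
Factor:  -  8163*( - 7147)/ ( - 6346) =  - 58340961/6346 = -2^(  -  1)*3^2*7^1*19^( - 1)*167^( - 1)*907^1*1021^1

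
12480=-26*( - 480)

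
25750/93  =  25750/93 = 276.88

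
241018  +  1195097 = 1436115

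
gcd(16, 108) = 4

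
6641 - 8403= -1762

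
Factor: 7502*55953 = 2^1*3^2*11^2*31^1*6217^1=419759406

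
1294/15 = 86 + 4/15= 86.27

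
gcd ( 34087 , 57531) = 1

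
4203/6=1401/2  =  700.50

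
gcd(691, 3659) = 1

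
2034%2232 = 2034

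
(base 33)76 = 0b11101101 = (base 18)D3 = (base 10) 237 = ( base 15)10c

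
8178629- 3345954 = 4832675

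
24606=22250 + 2356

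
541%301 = 240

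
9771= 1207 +8564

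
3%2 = 1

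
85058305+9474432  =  94532737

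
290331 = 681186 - 390855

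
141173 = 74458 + 66715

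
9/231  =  3/77=0.04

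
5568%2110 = 1348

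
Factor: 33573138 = 2^1*3^1*73^1*76651^1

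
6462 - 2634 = 3828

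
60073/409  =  60073/409 = 146.88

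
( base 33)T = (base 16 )1d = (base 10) 29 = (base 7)41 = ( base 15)1e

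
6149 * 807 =4962243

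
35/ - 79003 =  - 35/79003  =  - 0.00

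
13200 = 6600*2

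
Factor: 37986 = 2^1*3^1*  13^1 * 487^1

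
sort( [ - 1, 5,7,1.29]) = [ - 1,1.29,5,  7]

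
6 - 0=6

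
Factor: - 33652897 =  - 101^1*333197^1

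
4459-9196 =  - 4737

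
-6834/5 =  - 6834/5 = - 1366.80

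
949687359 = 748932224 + 200755135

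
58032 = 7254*8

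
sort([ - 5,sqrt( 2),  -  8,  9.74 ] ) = [ - 8,-5,sqrt(2),  9.74 ] 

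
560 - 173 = 387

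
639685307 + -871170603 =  - 231485296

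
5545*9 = 49905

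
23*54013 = 1242299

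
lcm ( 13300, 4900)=93100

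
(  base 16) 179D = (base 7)23424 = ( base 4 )1132131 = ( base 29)75D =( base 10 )6045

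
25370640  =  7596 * 3340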